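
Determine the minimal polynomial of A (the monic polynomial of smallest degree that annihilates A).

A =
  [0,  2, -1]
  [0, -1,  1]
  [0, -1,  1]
x^3

The characteristic polynomial is χ_A(x) = x^3, so the eigenvalues are known. The minimal polynomial is
  m_A(x) = Π_λ (x − λ)^{k_λ}
where k_λ is the size of the *largest* Jordan block for λ (equivalently, the smallest k with (A − λI)^k v = 0 for every generalised eigenvector v of λ).

  λ = 0: largest Jordan block has size 3, contributing (x − 0)^3

So m_A(x) = x^3 = x^3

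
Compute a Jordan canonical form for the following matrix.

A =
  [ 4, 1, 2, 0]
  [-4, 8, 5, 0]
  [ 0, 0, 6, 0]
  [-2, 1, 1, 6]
J_3(6) ⊕ J_1(6)

The characteristic polynomial is
  det(x·I − A) = x^4 - 24*x^3 + 216*x^2 - 864*x + 1296 = (x - 6)^4

Eigenvalues and multiplicities (the geometric multiplicity of λ is n − rank(A − λI), which equals the number of Jordan blocks for λ):
  λ = 6: algebraic multiplicity = 4, geometric multiplicity = 2

Determining the block sizes for each eigenvalue:
  λ = 6: with am = 4 and gm = 2, the partition is not yet determined (e.g. several partitions of 4 into 2 parts exist). Let N = A − (6)·I. Computing rank(N^1) = 2, rank(N^2) = 1, rank(N^3) = 0; the number of blocks of size ≥ j is rank(N^{j−1}) − rank(N^j), giving [2, 1, 1]. So we have 1 block(s) of size 3, 1 block(s) of size 1 → block sizes [3, 1]

Assembling the blocks gives a Jordan form
J =
  [6, 1, 0, 0]
  [0, 6, 1, 0]
  [0, 0, 6, 0]
  [0, 0, 0, 6]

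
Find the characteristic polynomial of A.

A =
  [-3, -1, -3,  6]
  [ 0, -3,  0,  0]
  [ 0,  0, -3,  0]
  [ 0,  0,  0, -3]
x^4 + 12*x^3 + 54*x^2 + 108*x + 81

Expanding det(x·I − A) (e.g. by cofactor expansion or by noting that A is similar to its Jordan form J, which has the same characteristic polynomial as A) gives
  χ_A(x) = x^4 + 12*x^3 + 54*x^2 + 108*x + 81
which factors as (x + 3)^4. The eigenvalues (with algebraic multiplicities) are λ = -3 with multiplicity 4.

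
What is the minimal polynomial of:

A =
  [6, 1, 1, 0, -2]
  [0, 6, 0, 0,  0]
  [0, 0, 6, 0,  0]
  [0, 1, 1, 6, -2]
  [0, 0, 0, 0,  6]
x^2 - 12*x + 36

The characteristic polynomial is χ_A(x) = (x - 6)^5, so the eigenvalues are known. The minimal polynomial is
  m_A(x) = Π_λ (x − λ)^{k_λ}
where k_λ is the size of the *largest* Jordan block for λ (equivalently, the smallest k with (A − λI)^k v = 0 for every generalised eigenvector v of λ).

  λ = 6: largest Jordan block has size 2, contributing (x − 6)^2

So m_A(x) = (x - 6)^2 = x^2 - 12*x + 36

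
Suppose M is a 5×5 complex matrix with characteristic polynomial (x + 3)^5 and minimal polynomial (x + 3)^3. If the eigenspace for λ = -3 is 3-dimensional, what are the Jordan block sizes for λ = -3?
Block sizes for λ = -3: [3, 1, 1]

Step 1 — from the characteristic polynomial, algebraic multiplicity of λ = -3 is 5. From dim ker(M − (-3)·I) = 3, there are exactly 3 Jordan blocks for λ = -3.
Step 2 — from the minimal polynomial, the factor (x + 3)^3 tells us the largest block for λ = -3 has size 3.
Step 3 — with total size 5, 3 blocks, and largest block 3, the block sizes (in nonincreasing order) are [3, 1, 1].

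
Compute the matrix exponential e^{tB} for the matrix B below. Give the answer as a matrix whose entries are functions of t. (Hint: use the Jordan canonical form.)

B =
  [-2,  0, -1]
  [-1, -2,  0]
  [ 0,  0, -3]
e^{tB} =
  [exp(-2*t), 0, -exp(-2*t) + exp(-3*t)]
  [-t*exp(-2*t), exp(-2*t), t*exp(-2*t) - exp(-2*t) + exp(-3*t)]
  [0, 0, exp(-3*t)]

Strategy: write B = P · J · P⁻¹ where J is a Jordan canonical form, so e^{tB} = P · e^{tJ} · P⁻¹, and e^{tJ} can be computed block-by-block.

B has Jordan form
J =
  [-3,  0,  0]
  [ 0, -2,  1]
  [ 0,  0, -2]
(up to reordering of blocks).

Per-block formulas:
  For a 2×2 Jordan block J_2(-2): exp(t · J_2(-2)) = e^(-2t)·(I + t·N), where N is the 2×2 nilpotent shift.
  For a 1×1 block at λ = -3: exp(t · [-3]) = [e^(-3t)].

After assembling e^{tJ} and conjugating by P, we get:

e^{tB} =
  [exp(-2*t), 0, -exp(-2*t) + exp(-3*t)]
  [-t*exp(-2*t), exp(-2*t), t*exp(-2*t) - exp(-2*t) + exp(-3*t)]
  [0, 0, exp(-3*t)]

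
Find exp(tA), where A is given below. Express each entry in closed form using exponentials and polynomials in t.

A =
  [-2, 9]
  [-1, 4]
e^{tA} =
  [-3*t*exp(t) + exp(t), 9*t*exp(t)]
  [-t*exp(t), 3*t*exp(t) + exp(t)]

Strategy: write A = P · J · P⁻¹ where J is a Jordan canonical form, so e^{tA} = P · e^{tJ} · P⁻¹, and e^{tJ} can be computed block-by-block.

A has Jordan form
J =
  [1, 1]
  [0, 1]
(up to reordering of blocks).

Per-block formulas:
  For a 2×2 Jordan block J_2(1): exp(t · J_2(1)) = e^(1t)·(I + t·N), where N is the 2×2 nilpotent shift.

After assembling e^{tJ} and conjugating by P, we get:

e^{tA} =
  [-3*t*exp(t) + exp(t), 9*t*exp(t)]
  [-t*exp(t), 3*t*exp(t) + exp(t)]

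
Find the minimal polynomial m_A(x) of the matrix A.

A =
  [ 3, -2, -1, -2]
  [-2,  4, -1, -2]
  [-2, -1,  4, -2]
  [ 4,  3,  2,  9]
x^3 - 15*x^2 + 75*x - 125

The characteristic polynomial is χ_A(x) = (x - 5)^4, so the eigenvalues are known. The minimal polynomial is
  m_A(x) = Π_λ (x − λ)^{k_λ}
where k_λ is the size of the *largest* Jordan block for λ (equivalently, the smallest k with (A − λI)^k v = 0 for every generalised eigenvector v of λ).

  λ = 5: largest Jordan block has size 3, contributing (x − 5)^3

So m_A(x) = (x - 5)^3 = x^3 - 15*x^2 + 75*x - 125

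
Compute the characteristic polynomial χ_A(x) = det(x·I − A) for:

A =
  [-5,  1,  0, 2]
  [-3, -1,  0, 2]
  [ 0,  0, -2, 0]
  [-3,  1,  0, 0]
x^4 + 8*x^3 + 24*x^2 + 32*x + 16

Expanding det(x·I − A) (e.g. by cofactor expansion or by noting that A is similar to its Jordan form J, which has the same characteristic polynomial as A) gives
  χ_A(x) = x^4 + 8*x^3 + 24*x^2 + 32*x + 16
which factors as (x + 2)^4. The eigenvalues (with algebraic multiplicities) are λ = -2 with multiplicity 4.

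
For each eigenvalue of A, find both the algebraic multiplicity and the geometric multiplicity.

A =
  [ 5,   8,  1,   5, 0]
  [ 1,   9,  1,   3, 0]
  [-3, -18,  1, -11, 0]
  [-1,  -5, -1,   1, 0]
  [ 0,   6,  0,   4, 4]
λ = 4: alg = 5, geom = 3

Step 1 — factor the characteristic polynomial to read off the algebraic multiplicities:
  χ_A(x) = (x - 4)^5

Step 2 — compute geometric multiplicities via the rank-nullity identity g(λ) = n − rank(A − λI):
  rank(A − (4)·I) = 2, so dim ker(A − (4)·I) = n − 2 = 3

Summary:
  λ = 4: algebraic multiplicity = 5, geometric multiplicity = 3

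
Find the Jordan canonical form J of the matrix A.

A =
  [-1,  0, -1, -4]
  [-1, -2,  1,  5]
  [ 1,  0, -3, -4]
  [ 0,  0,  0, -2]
J_2(-2) ⊕ J_2(-2)

The characteristic polynomial is
  det(x·I − A) = x^4 + 8*x^3 + 24*x^2 + 32*x + 16 = (x + 2)^4

Eigenvalues and multiplicities (the geometric multiplicity of λ is n − rank(A − λI), which equals the number of Jordan blocks for λ):
  λ = -2: algebraic multiplicity = 4, geometric multiplicity = 2

Determining the block sizes for each eigenvalue:
  λ = -2: with am = 4 and gm = 2, the partition is not yet determined (e.g. several partitions of 4 into 2 parts exist). Let N = A − (-2)·I. Computing rank(N^1) = 2, rank(N^2) = 0; the number of blocks of size ≥ j is rank(N^{j−1}) − rank(N^j), giving [2, 2]. So we have 2 block(s) of size 2 → block sizes [2, 2]

Assembling the blocks gives a Jordan form
J =
  [-2,  1,  0,  0]
  [ 0, -2,  0,  0]
  [ 0,  0, -2,  1]
  [ 0,  0,  0, -2]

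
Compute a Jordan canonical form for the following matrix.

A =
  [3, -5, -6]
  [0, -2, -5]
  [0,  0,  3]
J_1(-2) ⊕ J_2(3)

The characteristic polynomial is
  det(x·I − A) = x^3 - 4*x^2 - 3*x + 18 = (x - 3)^2*(x + 2)

Eigenvalues and multiplicities (the geometric multiplicity of λ is n − rank(A − λI), which equals the number of Jordan blocks for λ):
  λ = -2: algebraic multiplicity = 1, geometric multiplicity = 1
  λ = 3: algebraic multiplicity = 2, geometric multiplicity = 1

Determining the block sizes for each eigenvalue:
  λ = -2: one block (gm = 1), so the single block has size am = 1 → block sizes [1]
  λ = 3: one block (gm = 1), so the single block has size am = 2 → block sizes [2]

Assembling the blocks gives a Jordan form
J =
  [-2, 0, 0]
  [ 0, 3, 1]
  [ 0, 0, 3]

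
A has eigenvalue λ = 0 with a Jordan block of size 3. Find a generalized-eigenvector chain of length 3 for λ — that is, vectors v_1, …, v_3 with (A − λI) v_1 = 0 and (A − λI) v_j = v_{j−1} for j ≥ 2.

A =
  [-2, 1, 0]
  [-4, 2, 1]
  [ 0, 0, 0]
A Jordan chain for λ = 0 of length 3:
v_1 = (1, 2, 0)ᵀ
v_2 = (0, 1, 0)ᵀ
v_3 = (0, 0, 1)ᵀ

Let N = A − (0)·I. We want v_3 with N^3 v_3 = 0 but N^2 v_3 ≠ 0; then v_{j-1} := N · v_j for j = 3, …, 2.

Pick v_3 = (0, 0, 1)ᵀ.
Then v_2 = N · v_3 = (0, 1, 0)ᵀ.
Then v_1 = N · v_2 = (1, 2, 0)ᵀ.

Sanity check: (A − (0)·I) v_1 = (0, 0, 0)ᵀ = 0. ✓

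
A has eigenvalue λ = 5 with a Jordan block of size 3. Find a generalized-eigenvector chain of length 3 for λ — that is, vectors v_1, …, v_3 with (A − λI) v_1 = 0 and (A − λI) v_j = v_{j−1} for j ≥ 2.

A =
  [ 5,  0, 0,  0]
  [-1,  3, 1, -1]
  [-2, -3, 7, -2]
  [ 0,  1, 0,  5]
A Jordan chain for λ = 5 of length 3:
v_1 = (0, 0, -1, -1)ᵀ
v_2 = (0, -1, -2, 0)ᵀ
v_3 = (1, 0, 0, 0)ᵀ

Let N = A − (5)·I. We want v_3 with N^3 v_3 = 0 but N^2 v_3 ≠ 0; then v_{j-1} := N · v_j for j = 3, …, 2.

Pick v_3 = (1, 0, 0, 0)ᵀ.
Then v_2 = N · v_3 = (0, -1, -2, 0)ᵀ.
Then v_1 = N · v_2 = (0, 0, -1, -1)ᵀ.

Sanity check: (A − (5)·I) v_1 = (0, 0, 0, 0)ᵀ = 0. ✓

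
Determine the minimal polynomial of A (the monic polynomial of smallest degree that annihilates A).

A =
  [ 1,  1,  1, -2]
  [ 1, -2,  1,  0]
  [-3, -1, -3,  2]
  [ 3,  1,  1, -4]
x^3 + 6*x^2 + 12*x + 8

The characteristic polynomial is χ_A(x) = (x + 2)^4, so the eigenvalues are known. The minimal polynomial is
  m_A(x) = Π_λ (x − λ)^{k_λ}
where k_λ is the size of the *largest* Jordan block for λ (equivalently, the smallest k with (A − λI)^k v = 0 for every generalised eigenvector v of λ).

  λ = -2: largest Jordan block has size 3, contributing (x + 2)^3

So m_A(x) = (x + 2)^3 = x^3 + 6*x^2 + 12*x + 8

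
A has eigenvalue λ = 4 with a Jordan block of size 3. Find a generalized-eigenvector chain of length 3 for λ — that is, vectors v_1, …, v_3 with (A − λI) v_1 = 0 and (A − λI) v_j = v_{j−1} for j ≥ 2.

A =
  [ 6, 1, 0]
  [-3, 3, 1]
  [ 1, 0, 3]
A Jordan chain for λ = 4 of length 3:
v_1 = (1, -2, 1)ᵀ
v_2 = (2, -3, 1)ᵀ
v_3 = (1, 0, 0)ᵀ

Let N = A − (4)·I. We want v_3 with N^3 v_3 = 0 but N^2 v_3 ≠ 0; then v_{j-1} := N · v_j for j = 3, …, 2.

Pick v_3 = (1, 0, 0)ᵀ.
Then v_2 = N · v_3 = (2, -3, 1)ᵀ.
Then v_1 = N · v_2 = (1, -2, 1)ᵀ.

Sanity check: (A − (4)·I) v_1 = (0, 0, 0)ᵀ = 0. ✓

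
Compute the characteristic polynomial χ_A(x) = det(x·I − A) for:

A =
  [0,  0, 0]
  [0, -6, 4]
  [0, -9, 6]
x^3

Expanding det(x·I − A) (e.g. by cofactor expansion or by noting that A is similar to its Jordan form J, which has the same characteristic polynomial as A) gives
  χ_A(x) = x^3
which factors as x^3. The eigenvalues (with algebraic multiplicities) are λ = 0 with multiplicity 3.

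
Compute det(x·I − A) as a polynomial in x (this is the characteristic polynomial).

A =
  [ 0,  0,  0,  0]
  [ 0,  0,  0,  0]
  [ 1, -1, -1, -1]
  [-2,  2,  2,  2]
x^4 - x^3

Expanding det(x·I − A) (e.g. by cofactor expansion or by noting that A is similar to its Jordan form J, which has the same characteristic polynomial as A) gives
  χ_A(x) = x^4 - x^3
which factors as x^3*(x - 1). The eigenvalues (with algebraic multiplicities) are λ = 0 with multiplicity 3, λ = 1 with multiplicity 1.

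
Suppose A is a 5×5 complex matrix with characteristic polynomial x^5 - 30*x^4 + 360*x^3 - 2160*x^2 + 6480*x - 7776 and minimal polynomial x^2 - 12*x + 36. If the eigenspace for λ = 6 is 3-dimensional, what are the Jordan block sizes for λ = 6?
Block sizes for λ = 6: [2, 2, 1]

Step 1 — from the characteristic polynomial, algebraic multiplicity of λ = 6 is 5. From dim ker(A − (6)·I) = 3, there are exactly 3 Jordan blocks for λ = 6.
Step 2 — from the minimal polynomial, the factor (x − 6)^2 tells us the largest block for λ = 6 has size 2.
Step 3 — with total size 5, 3 blocks, and largest block 2, the block sizes (in nonincreasing order) are [2, 2, 1].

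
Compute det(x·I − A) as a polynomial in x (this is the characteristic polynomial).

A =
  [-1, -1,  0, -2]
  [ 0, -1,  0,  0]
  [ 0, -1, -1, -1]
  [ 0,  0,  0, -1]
x^4 + 4*x^3 + 6*x^2 + 4*x + 1

Expanding det(x·I − A) (e.g. by cofactor expansion or by noting that A is similar to its Jordan form J, which has the same characteristic polynomial as A) gives
  χ_A(x) = x^4 + 4*x^3 + 6*x^2 + 4*x + 1
which factors as (x + 1)^4. The eigenvalues (with algebraic multiplicities) are λ = -1 with multiplicity 4.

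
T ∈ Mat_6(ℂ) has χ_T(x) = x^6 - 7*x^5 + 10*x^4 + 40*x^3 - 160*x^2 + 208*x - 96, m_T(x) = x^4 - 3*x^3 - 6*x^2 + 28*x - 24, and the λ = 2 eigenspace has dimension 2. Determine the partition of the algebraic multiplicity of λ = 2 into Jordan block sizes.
Block sizes for λ = 2: [3, 2]

Step 1 — from the characteristic polynomial, algebraic multiplicity of λ = 2 is 5. From dim ker(T − (2)·I) = 2, there are exactly 2 Jordan blocks for λ = 2.
Step 2 — from the minimal polynomial, the factor (x − 2)^3 tells us the largest block for λ = 2 has size 3.
Step 3 — with total size 5, 2 blocks, and largest block 3, the block sizes (in nonincreasing order) are [3, 2].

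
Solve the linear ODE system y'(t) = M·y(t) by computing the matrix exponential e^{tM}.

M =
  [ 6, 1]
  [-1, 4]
e^{tM} =
  [t*exp(5*t) + exp(5*t), t*exp(5*t)]
  [-t*exp(5*t), -t*exp(5*t) + exp(5*t)]

Strategy: write M = P · J · P⁻¹ where J is a Jordan canonical form, so e^{tM} = P · e^{tJ} · P⁻¹, and e^{tJ} can be computed block-by-block.

M has Jordan form
J =
  [5, 1]
  [0, 5]
(up to reordering of blocks).

Per-block formulas:
  For a 2×2 Jordan block J_2(5): exp(t · J_2(5)) = e^(5t)·(I + t·N), where N is the 2×2 nilpotent shift.

After assembling e^{tJ} and conjugating by P, we get:

e^{tM} =
  [t*exp(5*t) + exp(5*t), t*exp(5*t)]
  [-t*exp(5*t), -t*exp(5*t) + exp(5*t)]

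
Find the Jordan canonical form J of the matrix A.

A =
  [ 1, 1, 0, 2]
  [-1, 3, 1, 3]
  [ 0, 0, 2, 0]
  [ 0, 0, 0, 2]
J_3(2) ⊕ J_1(2)

The characteristic polynomial is
  det(x·I − A) = x^4 - 8*x^3 + 24*x^2 - 32*x + 16 = (x - 2)^4

Eigenvalues and multiplicities (the geometric multiplicity of λ is n − rank(A − λI), which equals the number of Jordan blocks for λ):
  λ = 2: algebraic multiplicity = 4, geometric multiplicity = 2

Determining the block sizes for each eigenvalue:
  λ = 2: with am = 4 and gm = 2, the partition is not yet determined (e.g. several partitions of 4 into 2 parts exist). Let N = A − (2)·I. Computing rank(N^1) = 2, rank(N^2) = 1, rank(N^3) = 0; the number of blocks of size ≥ j is rank(N^{j−1}) − rank(N^j), giving [2, 1, 1]. So we have 1 block(s) of size 3, 1 block(s) of size 1 → block sizes [3, 1]

Assembling the blocks gives a Jordan form
J =
  [2, 1, 0, 0]
  [0, 2, 1, 0]
  [0, 0, 2, 0]
  [0, 0, 0, 2]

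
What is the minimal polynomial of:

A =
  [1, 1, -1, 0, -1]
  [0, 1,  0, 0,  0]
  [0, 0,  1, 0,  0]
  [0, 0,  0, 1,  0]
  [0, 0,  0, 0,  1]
x^2 - 2*x + 1

The characteristic polynomial is χ_A(x) = (x - 1)^5, so the eigenvalues are known. The minimal polynomial is
  m_A(x) = Π_λ (x − λ)^{k_λ}
where k_λ is the size of the *largest* Jordan block for λ (equivalently, the smallest k with (A − λI)^k v = 0 for every generalised eigenvector v of λ).

  λ = 1: largest Jordan block has size 2, contributing (x − 1)^2

So m_A(x) = (x - 1)^2 = x^2 - 2*x + 1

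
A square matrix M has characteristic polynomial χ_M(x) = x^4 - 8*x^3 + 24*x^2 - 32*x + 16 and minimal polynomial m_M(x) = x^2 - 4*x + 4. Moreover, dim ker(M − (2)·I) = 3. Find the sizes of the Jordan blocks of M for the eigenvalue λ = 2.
Block sizes for λ = 2: [2, 1, 1]

Step 1 — from the characteristic polynomial, algebraic multiplicity of λ = 2 is 4. From dim ker(M − (2)·I) = 3, there are exactly 3 Jordan blocks for λ = 2.
Step 2 — from the minimal polynomial, the factor (x − 2)^2 tells us the largest block for λ = 2 has size 2.
Step 3 — with total size 4, 3 blocks, and largest block 2, the block sizes (in nonincreasing order) are [2, 1, 1].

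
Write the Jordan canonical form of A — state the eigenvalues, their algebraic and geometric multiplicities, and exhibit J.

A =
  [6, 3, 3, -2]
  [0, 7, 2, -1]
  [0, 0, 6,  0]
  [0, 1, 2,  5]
J_3(6) ⊕ J_1(6)

The characteristic polynomial is
  det(x·I − A) = x^4 - 24*x^3 + 216*x^2 - 864*x + 1296 = (x - 6)^4

Eigenvalues and multiplicities (the geometric multiplicity of λ is n − rank(A − λI), which equals the number of Jordan blocks for λ):
  λ = 6: algebraic multiplicity = 4, geometric multiplicity = 2

Determining the block sizes for each eigenvalue:
  λ = 6: with am = 4 and gm = 2, the partition is not yet determined (e.g. several partitions of 4 into 2 parts exist). Let N = A − (6)·I. Computing rank(N^1) = 2, rank(N^2) = 1, rank(N^3) = 0; the number of blocks of size ≥ j is rank(N^{j−1}) − rank(N^j), giving [2, 1, 1]. So we have 1 block(s) of size 3, 1 block(s) of size 1 → block sizes [3, 1]

Assembling the blocks gives a Jordan form
J =
  [6, 1, 0, 0]
  [0, 6, 1, 0]
  [0, 0, 6, 0]
  [0, 0, 0, 6]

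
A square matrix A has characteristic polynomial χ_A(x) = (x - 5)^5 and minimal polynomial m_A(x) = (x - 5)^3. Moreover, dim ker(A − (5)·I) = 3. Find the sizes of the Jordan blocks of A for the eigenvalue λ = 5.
Block sizes for λ = 5: [3, 1, 1]

Step 1 — from the characteristic polynomial, algebraic multiplicity of λ = 5 is 5. From dim ker(A − (5)·I) = 3, there are exactly 3 Jordan blocks for λ = 5.
Step 2 — from the minimal polynomial, the factor (x − 5)^3 tells us the largest block for λ = 5 has size 3.
Step 3 — with total size 5, 3 blocks, and largest block 3, the block sizes (in nonincreasing order) are [3, 1, 1].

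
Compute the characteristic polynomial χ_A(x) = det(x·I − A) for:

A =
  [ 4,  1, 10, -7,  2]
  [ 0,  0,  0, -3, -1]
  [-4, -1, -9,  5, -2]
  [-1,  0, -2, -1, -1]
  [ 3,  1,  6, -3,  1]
x^5 + 5*x^4 + 10*x^3 + 10*x^2 + 5*x + 1

Expanding det(x·I − A) (e.g. by cofactor expansion or by noting that A is similar to its Jordan form J, which has the same characteristic polynomial as A) gives
  χ_A(x) = x^5 + 5*x^4 + 10*x^3 + 10*x^2 + 5*x + 1
which factors as (x + 1)^5. The eigenvalues (with algebraic multiplicities) are λ = -1 with multiplicity 5.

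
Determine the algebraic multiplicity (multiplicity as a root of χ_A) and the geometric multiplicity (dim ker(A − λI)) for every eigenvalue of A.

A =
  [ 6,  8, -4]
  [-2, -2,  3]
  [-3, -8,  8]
λ = 4: alg = 3, geom = 1

Step 1 — factor the characteristic polynomial to read off the algebraic multiplicities:
  χ_A(x) = (x - 4)^3

Step 2 — compute geometric multiplicities via the rank-nullity identity g(λ) = n − rank(A − λI):
  rank(A − (4)·I) = 2, so dim ker(A − (4)·I) = n − 2 = 1

Summary:
  λ = 4: algebraic multiplicity = 3, geometric multiplicity = 1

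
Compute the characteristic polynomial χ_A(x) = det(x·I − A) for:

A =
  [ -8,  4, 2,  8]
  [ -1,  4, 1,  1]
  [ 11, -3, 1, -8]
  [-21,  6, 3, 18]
x^4 - 15*x^3 + 81*x^2 - 189*x + 162

Expanding det(x·I − A) (e.g. by cofactor expansion or by noting that A is similar to its Jordan form J, which has the same characteristic polynomial as A) gives
  χ_A(x) = x^4 - 15*x^3 + 81*x^2 - 189*x + 162
which factors as (x - 6)*(x - 3)^3. The eigenvalues (with algebraic multiplicities) are λ = 3 with multiplicity 3, λ = 6 with multiplicity 1.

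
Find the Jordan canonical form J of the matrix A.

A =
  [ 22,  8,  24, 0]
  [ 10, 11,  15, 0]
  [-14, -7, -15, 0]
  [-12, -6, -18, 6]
J_2(6) ⊕ J_1(6) ⊕ J_1(6)

The characteristic polynomial is
  det(x·I − A) = x^4 - 24*x^3 + 216*x^2 - 864*x + 1296 = (x - 6)^4

Eigenvalues and multiplicities (the geometric multiplicity of λ is n − rank(A − λI), which equals the number of Jordan blocks for λ):
  λ = 6: algebraic multiplicity = 4, geometric multiplicity = 3

Determining the block sizes for each eigenvalue:
  λ = 6: 3 blocks summing to 4 forces exactly one block of size 2 and the rest size 1 → block sizes [2, 1, 1]

Assembling the blocks gives a Jordan form
J =
  [6, 1, 0, 0]
  [0, 6, 0, 0]
  [0, 0, 6, 0]
  [0, 0, 0, 6]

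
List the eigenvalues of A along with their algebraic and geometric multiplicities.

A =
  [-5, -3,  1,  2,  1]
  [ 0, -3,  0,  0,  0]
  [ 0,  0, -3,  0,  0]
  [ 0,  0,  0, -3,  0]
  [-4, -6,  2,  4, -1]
λ = -3: alg = 5, geom = 4

Step 1 — factor the characteristic polynomial to read off the algebraic multiplicities:
  χ_A(x) = (x + 3)^5

Step 2 — compute geometric multiplicities via the rank-nullity identity g(λ) = n − rank(A − λI):
  rank(A − (-3)·I) = 1, so dim ker(A − (-3)·I) = n − 1 = 4

Summary:
  λ = -3: algebraic multiplicity = 5, geometric multiplicity = 4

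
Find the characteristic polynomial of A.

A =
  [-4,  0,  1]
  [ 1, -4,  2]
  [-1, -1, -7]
x^3 + 15*x^2 + 75*x + 125

Expanding det(x·I − A) (e.g. by cofactor expansion or by noting that A is similar to its Jordan form J, which has the same characteristic polynomial as A) gives
  χ_A(x) = x^3 + 15*x^2 + 75*x + 125
which factors as (x + 5)^3. The eigenvalues (with algebraic multiplicities) are λ = -5 with multiplicity 3.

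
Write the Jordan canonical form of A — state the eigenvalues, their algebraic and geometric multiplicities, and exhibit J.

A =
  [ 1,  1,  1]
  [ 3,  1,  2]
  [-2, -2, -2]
J_3(0)

The characteristic polynomial is
  det(x·I − A) = x^3

Eigenvalues and multiplicities (the geometric multiplicity of λ is n − rank(A − λI), which equals the number of Jordan blocks for λ):
  λ = 0: algebraic multiplicity = 3, geometric multiplicity = 1

Determining the block sizes for each eigenvalue:
  λ = 0: one block (gm = 1), so the single block has size am = 3 → block sizes [3]

Assembling the blocks gives a Jordan form
J =
  [0, 1, 0]
  [0, 0, 1]
  [0, 0, 0]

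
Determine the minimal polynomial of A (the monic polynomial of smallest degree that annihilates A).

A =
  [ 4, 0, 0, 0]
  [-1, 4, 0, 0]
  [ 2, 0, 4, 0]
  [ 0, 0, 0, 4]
x^2 - 8*x + 16

The characteristic polynomial is χ_A(x) = (x - 4)^4, so the eigenvalues are known. The minimal polynomial is
  m_A(x) = Π_λ (x − λ)^{k_λ}
where k_λ is the size of the *largest* Jordan block for λ (equivalently, the smallest k with (A − λI)^k v = 0 for every generalised eigenvector v of λ).

  λ = 4: largest Jordan block has size 2, contributing (x − 4)^2

So m_A(x) = (x - 4)^2 = x^2 - 8*x + 16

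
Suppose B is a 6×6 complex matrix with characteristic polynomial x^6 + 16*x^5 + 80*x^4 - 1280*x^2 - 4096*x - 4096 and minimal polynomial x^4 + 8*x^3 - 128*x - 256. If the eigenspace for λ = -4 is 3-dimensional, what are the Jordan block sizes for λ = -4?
Block sizes for λ = -4: [3, 1, 1]

Step 1 — from the characteristic polynomial, algebraic multiplicity of λ = -4 is 5. From dim ker(B − (-4)·I) = 3, there are exactly 3 Jordan blocks for λ = -4.
Step 2 — from the minimal polynomial, the factor (x + 4)^3 tells us the largest block for λ = -4 has size 3.
Step 3 — with total size 5, 3 blocks, and largest block 3, the block sizes (in nonincreasing order) are [3, 1, 1].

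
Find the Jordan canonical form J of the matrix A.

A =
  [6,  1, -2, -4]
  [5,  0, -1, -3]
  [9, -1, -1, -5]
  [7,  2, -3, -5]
J_3(0) ⊕ J_1(0)

The characteristic polynomial is
  det(x·I − A) = x^4

Eigenvalues and multiplicities (the geometric multiplicity of λ is n − rank(A − λI), which equals the number of Jordan blocks for λ):
  λ = 0: algebraic multiplicity = 4, geometric multiplicity = 2

Determining the block sizes for each eigenvalue:
  λ = 0: with am = 4 and gm = 2, the partition is not yet determined (e.g. several partitions of 4 into 2 parts exist). Let N = A − (0)·I. Computing rank(N^1) = 2, rank(N^2) = 1, rank(N^3) = 0; the number of blocks of size ≥ j is rank(N^{j−1}) − rank(N^j), giving [2, 1, 1]. So we have 1 block(s) of size 3, 1 block(s) of size 1 → block sizes [3, 1]

Assembling the blocks gives a Jordan form
J =
  [0, 1, 0, 0]
  [0, 0, 1, 0]
  [0, 0, 0, 0]
  [0, 0, 0, 0]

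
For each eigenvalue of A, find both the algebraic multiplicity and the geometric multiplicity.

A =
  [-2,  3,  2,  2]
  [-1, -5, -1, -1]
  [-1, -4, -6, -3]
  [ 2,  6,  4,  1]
λ = -3: alg = 4, geom = 2

Step 1 — factor the characteristic polynomial to read off the algebraic multiplicities:
  χ_A(x) = (x + 3)^4

Step 2 — compute geometric multiplicities via the rank-nullity identity g(λ) = n − rank(A − λI):
  rank(A − (-3)·I) = 2, so dim ker(A − (-3)·I) = n − 2 = 2

Summary:
  λ = -3: algebraic multiplicity = 4, geometric multiplicity = 2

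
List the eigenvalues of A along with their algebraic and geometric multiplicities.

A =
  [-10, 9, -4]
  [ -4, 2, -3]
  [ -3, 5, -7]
λ = -5: alg = 3, geom = 1

Step 1 — factor the characteristic polynomial to read off the algebraic multiplicities:
  χ_A(x) = (x + 5)^3

Step 2 — compute geometric multiplicities via the rank-nullity identity g(λ) = n − rank(A − λI):
  rank(A − (-5)·I) = 2, so dim ker(A − (-5)·I) = n − 2 = 1

Summary:
  λ = -5: algebraic multiplicity = 3, geometric multiplicity = 1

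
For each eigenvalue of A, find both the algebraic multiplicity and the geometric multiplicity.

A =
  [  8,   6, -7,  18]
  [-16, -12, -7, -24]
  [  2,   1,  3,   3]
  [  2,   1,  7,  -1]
λ = -4: alg = 2, geom = 2; λ = 3: alg = 2, geom = 1

Step 1 — factor the characteristic polynomial to read off the algebraic multiplicities:
  χ_A(x) = (x - 3)^2*(x + 4)^2

Step 2 — compute geometric multiplicities via the rank-nullity identity g(λ) = n − rank(A − λI):
  rank(A − (-4)·I) = 2, so dim ker(A − (-4)·I) = n − 2 = 2
  rank(A − (3)·I) = 3, so dim ker(A − (3)·I) = n − 3 = 1

Summary:
  λ = -4: algebraic multiplicity = 2, geometric multiplicity = 2
  λ = 3: algebraic multiplicity = 2, geometric multiplicity = 1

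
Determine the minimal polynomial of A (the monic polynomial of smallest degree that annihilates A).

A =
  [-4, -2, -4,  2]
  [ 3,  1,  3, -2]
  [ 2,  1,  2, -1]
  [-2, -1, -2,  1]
x^3

The characteristic polynomial is χ_A(x) = x^4, so the eigenvalues are known. The minimal polynomial is
  m_A(x) = Π_λ (x − λ)^{k_λ}
where k_λ is the size of the *largest* Jordan block for λ (equivalently, the smallest k with (A − λI)^k v = 0 for every generalised eigenvector v of λ).

  λ = 0: largest Jordan block has size 3, contributing (x − 0)^3

So m_A(x) = x^3 = x^3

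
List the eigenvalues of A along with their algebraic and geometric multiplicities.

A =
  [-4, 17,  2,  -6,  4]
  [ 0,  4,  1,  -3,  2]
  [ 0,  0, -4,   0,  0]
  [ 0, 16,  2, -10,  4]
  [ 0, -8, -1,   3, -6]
λ = -4: alg = 5, geom = 3

Step 1 — factor the characteristic polynomial to read off the algebraic multiplicities:
  χ_A(x) = (x + 4)^5

Step 2 — compute geometric multiplicities via the rank-nullity identity g(λ) = n − rank(A − λI):
  rank(A − (-4)·I) = 2, so dim ker(A − (-4)·I) = n − 2 = 3

Summary:
  λ = -4: algebraic multiplicity = 5, geometric multiplicity = 3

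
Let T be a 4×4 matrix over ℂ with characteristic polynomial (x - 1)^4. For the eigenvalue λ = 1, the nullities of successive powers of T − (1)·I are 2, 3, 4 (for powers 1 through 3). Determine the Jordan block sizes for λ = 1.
Block sizes for λ = 1: [3, 1]

From the dimensions of kernels of powers, the number of Jordan blocks of size at least j is d_j − d_{j−1} where d_j = dim ker(N^j) (with d_0 = 0). Computing the differences gives [2, 1, 1].
The number of blocks of size exactly k is (#blocks of size ≥ k) − (#blocks of size ≥ k + 1), so the partition is: 1 block(s) of size 1, 1 block(s) of size 3.
In nonincreasing order the block sizes are [3, 1].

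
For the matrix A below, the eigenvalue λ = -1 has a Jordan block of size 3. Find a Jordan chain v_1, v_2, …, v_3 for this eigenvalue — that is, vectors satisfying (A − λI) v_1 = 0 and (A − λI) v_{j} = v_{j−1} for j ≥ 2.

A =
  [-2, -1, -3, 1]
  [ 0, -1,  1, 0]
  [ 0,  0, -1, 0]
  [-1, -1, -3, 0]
A Jordan chain for λ = -1 of length 3:
v_1 = (-1, 0, 0, -1)ᵀ
v_2 = (-3, 1, 0, -3)ᵀ
v_3 = (0, 0, 1, 0)ᵀ

Let N = A − (-1)·I. We want v_3 with N^3 v_3 = 0 but N^2 v_3 ≠ 0; then v_{j-1} := N · v_j for j = 3, …, 2.

Pick v_3 = (0, 0, 1, 0)ᵀ.
Then v_2 = N · v_3 = (-3, 1, 0, -3)ᵀ.
Then v_1 = N · v_2 = (-1, 0, 0, -1)ᵀ.

Sanity check: (A − (-1)·I) v_1 = (0, 0, 0, 0)ᵀ = 0. ✓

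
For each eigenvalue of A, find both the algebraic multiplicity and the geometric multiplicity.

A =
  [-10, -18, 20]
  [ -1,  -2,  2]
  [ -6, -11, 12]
λ = 0: alg = 3, geom = 1

Step 1 — factor the characteristic polynomial to read off the algebraic multiplicities:
  χ_A(x) = x^3

Step 2 — compute geometric multiplicities via the rank-nullity identity g(λ) = n − rank(A − λI):
  rank(A − (0)·I) = 2, so dim ker(A − (0)·I) = n − 2 = 1

Summary:
  λ = 0: algebraic multiplicity = 3, geometric multiplicity = 1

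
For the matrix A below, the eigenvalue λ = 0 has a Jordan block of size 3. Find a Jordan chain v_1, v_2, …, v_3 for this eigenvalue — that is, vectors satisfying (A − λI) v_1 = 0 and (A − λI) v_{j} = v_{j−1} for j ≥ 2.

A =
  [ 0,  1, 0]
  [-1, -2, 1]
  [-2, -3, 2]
A Jordan chain for λ = 0 of length 3:
v_1 = (-1, 0, -1)ᵀ
v_2 = (0, -1, -2)ᵀ
v_3 = (1, 0, 0)ᵀ

Let N = A − (0)·I. We want v_3 with N^3 v_3 = 0 but N^2 v_3 ≠ 0; then v_{j-1} := N · v_j for j = 3, …, 2.

Pick v_3 = (1, 0, 0)ᵀ.
Then v_2 = N · v_3 = (0, -1, -2)ᵀ.
Then v_1 = N · v_2 = (-1, 0, -1)ᵀ.

Sanity check: (A − (0)·I) v_1 = (0, 0, 0)ᵀ = 0. ✓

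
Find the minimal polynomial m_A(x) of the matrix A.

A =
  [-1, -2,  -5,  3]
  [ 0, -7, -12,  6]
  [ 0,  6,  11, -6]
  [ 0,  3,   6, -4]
x^3 - 3*x - 2

The characteristic polynomial is χ_A(x) = (x - 2)*(x + 1)^3, so the eigenvalues are known. The minimal polynomial is
  m_A(x) = Π_λ (x − λ)^{k_λ}
where k_λ is the size of the *largest* Jordan block for λ (equivalently, the smallest k with (A − λI)^k v = 0 for every generalised eigenvector v of λ).

  λ = -1: largest Jordan block has size 2, contributing (x + 1)^2
  λ = 2: largest Jordan block has size 1, contributing (x − 2)

So m_A(x) = (x - 2)*(x + 1)^2 = x^3 - 3*x - 2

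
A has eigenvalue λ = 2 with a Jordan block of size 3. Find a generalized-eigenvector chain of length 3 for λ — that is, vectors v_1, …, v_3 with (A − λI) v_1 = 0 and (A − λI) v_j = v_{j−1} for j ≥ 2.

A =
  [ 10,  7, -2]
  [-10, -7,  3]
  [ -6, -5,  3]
A Jordan chain for λ = 2 of length 3:
v_1 = (6, -8, -4)ᵀ
v_2 = (8, -10, -6)ᵀ
v_3 = (1, 0, 0)ᵀ

Let N = A − (2)·I. We want v_3 with N^3 v_3 = 0 but N^2 v_3 ≠ 0; then v_{j-1} := N · v_j for j = 3, …, 2.

Pick v_3 = (1, 0, 0)ᵀ.
Then v_2 = N · v_3 = (8, -10, -6)ᵀ.
Then v_1 = N · v_2 = (6, -8, -4)ᵀ.

Sanity check: (A − (2)·I) v_1 = (0, 0, 0)ᵀ = 0. ✓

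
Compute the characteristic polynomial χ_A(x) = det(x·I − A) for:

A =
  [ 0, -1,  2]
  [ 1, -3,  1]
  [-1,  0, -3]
x^3 + 6*x^2 + 12*x + 8

Expanding det(x·I − A) (e.g. by cofactor expansion or by noting that A is similar to its Jordan form J, which has the same characteristic polynomial as A) gives
  χ_A(x) = x^3 + 6*x^2 + 12*x + 8
which factors as (x + 2)^3. The eigenvalues (with algebraic multiplicities) are λ = -2 with multiplicity 3.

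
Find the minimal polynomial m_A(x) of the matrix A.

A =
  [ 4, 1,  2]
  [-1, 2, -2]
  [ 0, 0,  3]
x^2 - 6*x + 9

The characteristic polynomial is χ_A(x) = (x - 3)^3, so the eigenvalues are known. The minimal polynomial is
  m_A(x) = Π_λ (x − λ)^{k_λ}
where k_λ is the size of the *largest* Jordan block for λ (equivalently, the smallest k with (A − λI)^k v = 0 for every generalised eigenvector v of λ).

  λ = 3: largest Jordan block has size 2, contributing (x − 3)^2

So m_A(x) = (x - 3)^2 = x^2 - 6*x + 9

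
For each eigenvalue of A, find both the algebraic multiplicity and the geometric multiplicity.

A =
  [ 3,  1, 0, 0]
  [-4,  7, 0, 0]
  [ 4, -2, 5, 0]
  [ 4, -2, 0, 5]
λ = 5: alg = 4, geom = 3

Step 1 — factor the characteristic polynomial to read off the algebraic multiplicities:
  χ_A(x) = (x - 5)^4

Step 2 — compute geometric multiplicities via the rank-nullity identity g(λ) = n − rank(A − λI):
  rank(A − (5)·I) = 1, so dim ker(A − (5)·I) = n − 1 = 3

Summary:
  λ = 5: algebraic multiplicity = 4, geometric multiplicity = 3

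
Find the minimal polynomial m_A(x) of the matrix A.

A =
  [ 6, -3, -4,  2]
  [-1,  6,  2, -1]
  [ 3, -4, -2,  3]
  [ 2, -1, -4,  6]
x^3 - 12*x^2 + 48*x - 64

The characteristic polynomial is χ_A(x) = (x - 4)^4, so the eigenvalues are known. The minimal polynomial is
  m_A(x) = Π_λ (x − λ)^{k_λ}
where k_λ is the size of the *largest* Jordan block for λ (equivalently, the smallest k with (A − λI)^k v = 0 for every generalised eigenvector v of λ).

  λ = 4: largest Jordan block has size 3, contributing (x − 4)^3

So m_A(x) = (x - 4)^3 = x^3 - 12*x^2 + 48*x - 64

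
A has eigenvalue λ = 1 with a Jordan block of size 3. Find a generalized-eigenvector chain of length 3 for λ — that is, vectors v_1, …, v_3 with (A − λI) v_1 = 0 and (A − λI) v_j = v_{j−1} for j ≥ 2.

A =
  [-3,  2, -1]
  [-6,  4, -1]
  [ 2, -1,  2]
A Jordan chain for λ = 1 of length 3:
v_1 = (2, 4, 0)ᵀ
v_2 = (-4, -6, 2)ᵀ
v_3 = (1, 0, 0)ᵀ

Let N = A − (1)·I. We want v_3 with N^3 v_3 = 0 but N^2 v_3 ≠ 0; then v_{j-1} := N · v_j for j = 3, …, 2.

Pick v_3 = (1, 0, 0)ᵀ.
Then v_2 = N · v_3 = (-4, -6, 2)ᵀ.
Then v_1 = N · v_2 = (2, 4, 0)ᵀ.

Sanity check: (A − (1)·I) v_1 = (0, 0, 0)ᵀ = 0. ✓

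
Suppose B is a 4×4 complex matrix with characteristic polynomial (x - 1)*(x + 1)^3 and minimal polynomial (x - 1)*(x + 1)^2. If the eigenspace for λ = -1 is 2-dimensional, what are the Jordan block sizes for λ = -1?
Block sizes for λ = -1: [2, 1]

Step 1 — from the characteristic polynomial, algebraic multiplicity of λ = -1 is 3. From dim ker(B − (-1)·I) = 2, there are exactly 2 Jordan blocks for λ = -1.
Step 2 — from the minimal polynomial, the factor (x + 1)^2 tells us the largest block for λ = -1 has size 2.
Step 3 — with total size 3, 2 blocks, and largest block 2, the block sizes (in nonincreasing order) are [2, 1].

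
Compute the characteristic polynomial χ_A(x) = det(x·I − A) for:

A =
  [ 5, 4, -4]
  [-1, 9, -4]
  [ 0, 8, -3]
x^3 - 11*x^2 + 39*x - 45

Expanding det(x·I − A) (e.g. by cofactor expansion or by noting that A is similar to its Jordan form J, which has the same characteristic polynomial as A) gives
  χ_A(x) = x^3 - 11*x^2 + 39*x - 45
which factors as (x - 5)*(x - 3)^2. The eigenvalues (with algebraic multiplicities) are λ = 3 with multiplicity 2, λ = 5 with multiplicity 1.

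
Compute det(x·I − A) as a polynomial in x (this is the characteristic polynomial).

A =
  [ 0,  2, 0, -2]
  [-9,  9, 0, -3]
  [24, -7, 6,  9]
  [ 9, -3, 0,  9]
x^4 - 24*x^3 + 216*x^2 - 864*x + 1296

Expanding det(x·I − A) (e.g. by cofactor expansion or by noting that A is similar to its Jordan form J, which has the same characteristic polynomial as A) gives
  χ_A(x) = x^4 - 24*x^3 + 216*x^2 - 864*x + 1296
which factors as (x - 6)^4. The eigenvalues (with algebraic multiplicities) are λ = 6 with multiplicity 4.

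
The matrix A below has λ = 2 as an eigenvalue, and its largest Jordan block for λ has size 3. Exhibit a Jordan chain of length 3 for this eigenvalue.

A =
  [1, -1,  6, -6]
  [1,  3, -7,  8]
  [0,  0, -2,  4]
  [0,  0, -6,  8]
A Jordan chain for λ = 2 of length 3:
v_1 = (-1, 1, 0, 0)ᵀ
v_2 = (0, 1, 0, 0)ᵀ
v_3 = (0, 0, 1, 1)ᵀ

Let N = A − (2)·I. We want v_3 with N^3 v_3 = 0 but N^2 v_3 ≠ 0; then v_{j-1} := N · v_j for j = 3, …, 2.

Pick v_3 = (0, 0, 1, 1)ᵀ.
Then v_2 = N · v_3 = (0, 1, 0, 0)ᵀ.
Then v_1 = N · v_2 = (-1, 1, 0, 0)ᵀ.

Sanity check: (A − (2)·I) v_1 = (0, 0, 0, 0)ᵀ = 0. ✓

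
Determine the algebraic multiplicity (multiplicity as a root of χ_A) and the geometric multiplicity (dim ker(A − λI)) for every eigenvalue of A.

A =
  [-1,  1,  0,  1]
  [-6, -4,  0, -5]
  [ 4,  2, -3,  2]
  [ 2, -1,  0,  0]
λ = -3: alg = 3, geom = 2; λ = 1: alg = 1, geom = 1

Step 1 — factor the characteristic polynomial to read off the algebraic multiplicities:
  χ_A(x) = (x - 1)*(x + 3)^3

Step 2 — compute geometric multiplicities via the rank-nullity identity g(λ) = n − rank(A − λI):
  rank(A − (-3)·I) = 2, so dim ker(A − (-3)·I) = n − 2 = 2
  rank(A − (1)·I) = 3, so dim ker(A − (1)·I) = n − 3 = 1

Summary:
  λ = -3: algebraic multiplicity = 3, geometric multiplicity = 2
  λ = 1: algebraic multiplicity = 1, geometric multiplicity = 1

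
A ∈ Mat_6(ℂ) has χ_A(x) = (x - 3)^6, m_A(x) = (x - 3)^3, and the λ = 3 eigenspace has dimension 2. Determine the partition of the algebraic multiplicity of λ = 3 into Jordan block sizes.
Block sizes for λ = 3: [3, 3]

Step 1 — from the characteristic polynomial, algebraic multiplicity of λ = 3 is 6. From dim ker(A − (3)·I) = 2, there are exactly 2 Jordan blocks for λ = 3.
Step 2 — from the minimal polynomial, the factor (x − 3)^3 tells us the largest block for λ = 3 has size 3.
Step 3 — with total size 6, 2 blocks, and largest block 3, the block sizes (in nonincreasing order) are [3, 3].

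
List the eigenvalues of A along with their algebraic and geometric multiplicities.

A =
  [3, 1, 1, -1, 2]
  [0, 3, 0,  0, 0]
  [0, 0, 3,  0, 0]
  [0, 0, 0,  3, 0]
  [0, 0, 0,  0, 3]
λ = 3: alg = 5, geom = 4

Step 1 — factor the characteristic polynomial to read off the algebraic multiplicities:
  χ_A(x) = (x - 3)^5

Step 2 — compute geometric multiplicities via the rank-nullity identity g(λ) = n − rank(A − λI):
  rank(A − (3)·I) = 1, so dim ker(A − (3)·I) = n − 1 = 4

Summary:
  λ = 3: algebraic multiplicity = 5, geometric multiplicity = 4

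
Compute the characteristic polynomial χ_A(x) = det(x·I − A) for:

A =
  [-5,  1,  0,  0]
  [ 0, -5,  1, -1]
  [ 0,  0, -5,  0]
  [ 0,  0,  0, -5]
x^4 + 20*x^3 + 150*x^2 + 500*x + 625

Expanding det(x·I − A) (e.g. by cofactor expansion or by noting that A is similar to its Jordan form J, which has the same characteristic polynomial as A) gives
  χ_A(x) = x^4 + 20*x^3 + 150*x^2 + 500*x + 625
which factors as (x + 5)^4. The eigenvalues (with algebraic multiplicities) are λ = -5 with multiplicity 4.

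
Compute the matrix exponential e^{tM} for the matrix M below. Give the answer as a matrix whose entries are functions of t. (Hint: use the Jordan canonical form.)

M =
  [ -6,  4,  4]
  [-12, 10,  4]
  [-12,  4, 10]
e^{tM} =
  [-2*exp(6*t) + 3*exp(2*t), exp(6*t) - exp(2*t), exp(6*t) - exp(2*t)]
  [-3*exp(6*t) + 3*exp(2*t), 2*exp(6*t) - exp(2*t), exp(6*t) - exp(2*t)]
  [-3*exp(6*t) + 3*exp(2*t), exp(6*t) - exp(2*t), 2*exp(6*t) - exp(2*t)]

Strategy: write M = P · J · P⁻¹ where J is a Jordan canonical form, so e^{tM} = P · e^{tJ} · P⁻¹, and e^{tJ} can be computed block-by-block.

M has Jordan form
J =
  [2, 0, 0]
  [0, 6, 0]
  [0, 0, 6]
(up to reordering of blocks).

Per-block formulas:
  For a 1×1 block at λ = 2: exp(t · [2]) = [e^(2t)].
  For a 1×1 block at λ = 6: exp(t · [6]) = [e^(6t)].

After assembling e^{tJ} and conjugating by P, we get:

e^{tM} =
  [-2*exp(6*t) + 3*exp(2*t), exp(6*t) - exp(2*t), exp(6*t) - exp(2*t)]
  [-3*exp(6*t) + 3*exp(2*t), 2*exp(6*t) - exp(2*t), exp(6*t) - exp(2*t)]
  [-3*exp(6*t) + 3*exp(2*t), exp(6*t) - exp(2*t), 2*exp(6*t) - exp(2*t)]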